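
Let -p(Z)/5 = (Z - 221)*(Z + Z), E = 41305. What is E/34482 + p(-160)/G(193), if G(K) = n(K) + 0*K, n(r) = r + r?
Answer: -10502141735/6655026 ≈ -1578.1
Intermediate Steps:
n(r) = 2*r
p(Z) = -10*Z*(-221 + Z) (p(Z) = -5*(Z - 221)*(Z + Z) = -5*(-221 + Z)*2*Z = -10*Z*(-221 + Z))
G(K) = 2*K (G(K) = 2*K + 0*K = 2*K + 0 = 2*K)
E/34482 + p(-160)/G(193) = 41305/34482 + (10*(-160)*(221 - 1*(-160)))/((2*193)) = 41305*(1/34482) + (10*(-160)*(221 + 160))/386 = 41305/34482 + (10*(-160)*381)*(1/386) = 41305/34482 - 609600*1/386 = 41305/34482 - 304800/193 = -10502141735/6655026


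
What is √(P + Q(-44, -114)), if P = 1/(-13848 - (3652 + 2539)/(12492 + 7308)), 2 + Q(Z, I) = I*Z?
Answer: √376971419938238201134/274196591 ≈ 70.810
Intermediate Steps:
Q(Z, I) = -2 + I*Z
P = -19800/274196591 (P = 1/(-13848 - 6191/19800) = 1/(-274196591/19800) = -19800/274196591 ≈ -7.2211e-5)
√(P + Q(-44, -114)) = √(-19800/274196591 + (-2 - 114*(-44))) = √(-19800/274196591 + (-2 + 5016)) = √(-19800/274196591 + 5014) = √(1374821687474/274196591) = √376971419938238201134/274196591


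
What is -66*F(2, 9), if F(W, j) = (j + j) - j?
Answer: -594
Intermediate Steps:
F(W, j) = j (F(W, j) = 2*j - j = j)
-66*F(2, 9) = -66*9 = -594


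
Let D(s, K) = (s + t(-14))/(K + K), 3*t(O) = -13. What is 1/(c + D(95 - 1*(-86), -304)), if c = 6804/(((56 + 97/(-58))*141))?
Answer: 135064464/80722423 ≈ 1.6732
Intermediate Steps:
t(O) = -13/3 (t(O) = (⅓)*(-13) = -13/3)
D(s, K) = (-13/3 + s)/(2*K) (D(s, K) = (s - 13/3)/(K + K) = (-13/3 + s)/((2*K)) = (-13/3 + s)*(1/(2*K)) = (-13/3 + s)/(2*K))
c = 131544/148097 (c = 6804/(((56 + 97*(-1/58))*141)) = 6804/(((56 - 97/58)*141)) = 6804/(((3151/58)*141)) = 6804/(444291/58) = 6804*(58/444291) = 131544/148097 ≈ 0.88823)
1/(c + D(95 - 1*(-86), -304)) = 1/(131544/148097 + (⅙)*(-13 + 3*(95 - 1*(-86)))/(-304)) = 1/(131544/148097 + (⅙)*(-1/304)*(-13 + 3*(95 + 86))) = 1/(131544/148097 + (⅙)*(-1/304)*(-13 + 3*181)) = 1/(131544/148097 + (⅙)*(-1/304)*(-13 + 543)) = 1/(131544/148097 + (⅙)*(-1/304)*530) = 1/(131544/148097 - 265/912) = 1/(80722423/135064464) = 135064464/80722423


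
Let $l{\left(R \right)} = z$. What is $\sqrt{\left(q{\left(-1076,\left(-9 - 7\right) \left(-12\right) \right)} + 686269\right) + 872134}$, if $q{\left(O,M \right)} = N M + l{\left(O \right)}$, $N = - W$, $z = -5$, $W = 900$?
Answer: $\sqrt{1385598} \approx 1177.1$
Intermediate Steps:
$l{\left(R \right)} = -5$
$N = -900$ ($N = \left(-1\right) 900 = -900$)
$q{\left(O,M \right)} = -5 - 900 M$ ($q{\left(O,M \right)} = - 900 M - 5 = -5 - 900 M$)
$\sqrt{\left(q{\left(-1076,\left(-9 - 7\right) \left(-12\right) \right)} + 686269\right) + 872134} = \sqrt{\left(\left(-5 - 900 \left(-9 - 7\right) \left(-12\right)\right) + 686269\right) + 872134} = \sqrt{\left(\left(-5 - 900 \left(\left(-16\right) \left(-12\right)\right)\right) + 686269\right) + 872134} = \sqrt{\left(\left(-5 - 172800\right) + 686269\right) + 872134} = \sqrt{\left(-172805 + 686269\right) + 872134} = \sqrt{513464 + 872134} = \sqrt{1385598}$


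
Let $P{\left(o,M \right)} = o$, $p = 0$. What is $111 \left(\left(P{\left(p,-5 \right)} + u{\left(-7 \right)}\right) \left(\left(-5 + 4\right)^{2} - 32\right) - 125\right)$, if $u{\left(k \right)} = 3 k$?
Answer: $58386$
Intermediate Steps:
$111 \left(\left(P{\left(p,-5 \right)} + u{\left(-7 \right)}\right) \left(\left(-5 + 4\right)^{2} - 32\right) - 125\right) = 111 \left(\left(0 + 3 \left(-7\right)\right) \left(\left(-5 + 4\right)^{2} - 32\right) - 125\right) = 111 \left(\left(0 - 21\right) \left(\left(-1\right)^{2} - 32\right) - 125\right) = 111 \left(- 21 \left(1 - 32\right) - 125\right) = 111 \left(\left(-21\right) \left(-31\right) - 125\right) = 111 \left(651 - 125\right) = 111 \cdot 526 = 58386$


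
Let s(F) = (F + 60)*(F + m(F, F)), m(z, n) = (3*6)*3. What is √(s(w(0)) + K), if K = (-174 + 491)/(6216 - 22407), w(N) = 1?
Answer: 2*√24430639478/5397 ≈ 57.922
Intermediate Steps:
K = -317/16191 (K = 317/(-16191) = 317*(-1/16191) = -317/16191 ≈ -0.019579)
m(z, n) = 54 (m(z, n) = 18*3 = 54)
s(F) = (54 + F)*(60 + F) (s(F) = (F + 60)*(F + 54) = (60 + F)*(54 + F) = (54 + F)*(60 + F))
√(s(w(0)) + K) = √((3240 + 1² + 114*1) - 317/16191) = √((3240 + 1 + 114) - 317/16191) = √(3355 - 317/16191) = √(54320488/16191) = 2*√24430639478/5397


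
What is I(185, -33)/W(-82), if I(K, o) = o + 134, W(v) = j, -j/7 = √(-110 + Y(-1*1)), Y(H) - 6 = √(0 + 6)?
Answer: 101*I/(7*√(104 - √6)) ≈ 1.4318*I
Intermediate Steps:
Y(H) = 6 + √6 (Y(H) = 6 + √(0 + 6) = 6 + √6)
j = -7*√(-104 + √6) (j = -7*√(-110 + (6 + √6)) = -7*√(-104 + √6) ≈ -70.541*I)
W(v) = -7*I*√(104 - √6)
I(K, o) = 134 + o
I(185, -33)/W(-82) = (134 - 33)/((-7*I*√(104 - √6))) = 101*(I/(7*√(104 - √6))) = 101*I/(7*√(104 - √6))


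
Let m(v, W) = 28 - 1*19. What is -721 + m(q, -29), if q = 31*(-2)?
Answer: -712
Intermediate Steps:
q = -62
m(v, W) = 9 (m(v, W) = 28 - 19 = 9)
-721 + m(q, -29) = -721 + 9 = -712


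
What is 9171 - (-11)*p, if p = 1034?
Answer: 20545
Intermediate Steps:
9171 - (-11)*p = 9171 - (-11)*1034 = 9171 - 1*(-11374) = 9171 + 11374 = 20545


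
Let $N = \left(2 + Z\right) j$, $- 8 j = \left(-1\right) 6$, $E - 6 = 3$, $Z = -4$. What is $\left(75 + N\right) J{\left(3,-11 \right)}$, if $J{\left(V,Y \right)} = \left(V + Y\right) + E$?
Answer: $\frac{147}{2} \approx 73.5$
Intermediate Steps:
$E = 9$ ($E = 6 + 3 = 9$)
$j = \frac{3}{4}$ ($j = - \frac{\left(-1\right) 6}{8} = \left(- \frac{1}{8}\right) \left(-6\right) = \frac{3}{4} \approx 0.75$)
$J{\left(V,Y \right)} = 9 + V + Y$ ($J{\left(V,Y \right)} = \left(V + Y\right) + 9 = 9 + V + Y$)
$N = - \frac{3}{2}$ ($N = \left(2 - 4\right) \frac{3}{4} = \left(-2\right) \frac{3}{4} = - \frac{3}{2} \approx -1.5$)
$\left(75 + N\right) J{\left(3,-11 \right)} = \left(75 - \frac{3}{2}\right) \left(9 + 3 - 11\right) = \frac{147}{2} \cdot 1 = \frac{147}{2}$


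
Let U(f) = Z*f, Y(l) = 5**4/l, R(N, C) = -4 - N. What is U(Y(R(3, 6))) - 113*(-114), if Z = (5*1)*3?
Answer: 80799/7 ≈ 11543.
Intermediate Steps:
Z = 15 (Z = 5*3 = 15)
Y(l) = 625/l
U(f) = 15*f
U(Y(R(3, 6))) - 113*(-114) = 15*(625/(-4 - 1*3)) - 113*(-114) = 15*(625/(-4 - 3)) + 12882 = 15*(625/(-7)) + 12882 = 15*(625*(-1/7)) + 12882 = 15*(-625/7) + 12882 = -9375/7 + 12882 = 80799/7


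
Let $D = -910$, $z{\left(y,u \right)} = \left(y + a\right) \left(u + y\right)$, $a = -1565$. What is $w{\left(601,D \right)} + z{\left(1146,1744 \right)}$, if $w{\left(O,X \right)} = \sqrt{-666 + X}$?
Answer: $-1210910 + 2 i \sqrt{394} \approx -1.2109 \cdot 10^{6} + 39.699 i$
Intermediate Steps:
$z{\left(y,u \right)} = \left(-1565 + y\right) \left(u + y\right)$ ($z{\left(y,u \right)} = \left(y - 1565\right) \left(u + y\right) = \left(-1565 + y\right) \left(u + y\right)$)
$w{\left(601,D \right)} + z{\left(1146,1744 \right)} = \sqrt{-666 - 910} + \left(1146^{2} - 2729360 - 1793490 + 1744 \cdot 1146\right) = \sqrt{-1576} + \left(1313316 - 2729360 - 1793490 + 1998624\right) = 2 i \sqrt{394} - 1210910 = -1210910 + 2 i \sqrt{394}$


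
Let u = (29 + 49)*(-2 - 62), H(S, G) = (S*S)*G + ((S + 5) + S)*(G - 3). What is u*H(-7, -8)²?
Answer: -428558208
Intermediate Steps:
H(S, G) = G*S² + (-3 + G)*(5 + 2*S) (H(S, G) = S²*G + ((5 + S) + S)*(-3 + G) = G*S² + (5 + 2*S)*(-3 + G) = G*S² + (-3 + G)*(5 + 2*S))
u = -4992 (u = 78*(-64) = -4992)
u*H(-7, -8)² = -4992*(-15 - 6*(-7) + 5*(-8) - 8*(-7)² + 2*(-8)*(-7))² = -4992*(-15 + 42 - 40 - 8*49 + 112)² = -4992*(-15 + 42 - 40 - 392 + 112)² = -4992*(-293)² = -4992*85849 = -428558208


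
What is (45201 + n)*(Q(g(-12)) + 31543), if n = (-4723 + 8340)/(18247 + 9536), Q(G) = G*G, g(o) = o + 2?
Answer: 39738007189000/27783 ≈ 1.4303e+9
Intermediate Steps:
g(o) = 2 + o
Q(G) = G²
n = 3617/27783 ≈ 0.13019
(45201 + n)*(Q(g(-12)) + 31543) = (45201 + 3617/27783)*((2 - 12)² + 31543) = 1255823000*((-10)² + 31543)/27783 = 1255823000*(100 + 31543)/27783 = (1255823000/27783)*31643 = 39738007189000/27783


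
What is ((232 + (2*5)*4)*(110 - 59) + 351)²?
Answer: 202293729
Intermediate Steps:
((232 + (2*5)*4)*(110 - 59) + 351)² = ((232 + 10*4)*51 + 351)² = ((232 + 40)*51 + 351)² = (272*51 + 351)² = (13872 + 351)² = 14223² = 202293729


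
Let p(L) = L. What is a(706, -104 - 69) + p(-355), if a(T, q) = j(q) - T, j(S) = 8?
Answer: -1053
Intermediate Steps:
a(T, q) = 8 - T
a(706, -104 - 69) + p(-355) = (8 - 1*706) - 355 = (8 - 706) - 355 = -698 - 355 = -1053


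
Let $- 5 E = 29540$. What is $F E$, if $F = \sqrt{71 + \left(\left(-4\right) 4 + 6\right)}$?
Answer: $- 5908 \sqrt{61} \approx -46143.0$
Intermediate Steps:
$E = -5908$ ($E = \left(- \frac{1}{5}\right) 29540 = -5908$)
$F = \sqrt{61}$ ($F = \sqrt{71 + \left(-16 + 6\right)} = \sqrt{71 - 10} = \sqrt{61} \approx 7.8102$)
$F E = \sqrt{61} \left(-5908\right) = - 5908 \sqrt{61}$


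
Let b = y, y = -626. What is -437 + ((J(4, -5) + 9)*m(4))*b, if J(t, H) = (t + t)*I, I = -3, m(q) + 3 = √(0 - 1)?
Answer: -28607 + 9390*I ≈ -28607.0 + 9390.0*I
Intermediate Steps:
m(q) = -3 + I (m(q) = -3 + √(0 - 1) = -3 + √(-1) = -3 + I)
b = -626
J(t, H) = -6*t (J(t, H) = (t + t)*(-3) = (2*t)*(-3) = -6*t)
-437 + ((J(4, -5) + 9)*m(4))*b = -437 + ((-6*4 + 9)*(-3 + I))*(-626) = -437 + ((-24 + 9)*(-3 + I))*(-626) = -437 - 15*(-3 + I)*(-626) = -437 + (45 - 15*I)*(-626) = -437 + (-28170 + 9390*I) = -28607 + 9390*I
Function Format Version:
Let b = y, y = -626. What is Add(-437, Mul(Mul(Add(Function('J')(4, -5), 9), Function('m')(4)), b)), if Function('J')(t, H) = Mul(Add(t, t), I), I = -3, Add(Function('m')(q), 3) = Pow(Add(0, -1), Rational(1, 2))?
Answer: Add(-28607, Mul(9390, I)) ≈ Add(-28607., Mul(9390.0, I))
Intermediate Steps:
Function('m')(q) = Add(-3, I) (Function('m')(q) = Add(-3, Pow(Add(0, -1), Rational(1, 2))) = Add(-3, Pow(-1, Rational(1, 2))) = Add(-3, I))
b = -626
Function('J')(t, H) = Mul(-6, t) (Function('J')(t, H) = Mul(Add(t, t), -3) = Mul(Mul(2, t), -3) = Mul(-6, t))
Add(-437, Mul(Mul(Add(Function('J')(4, -5), 9), Function('m')(4)), b)) = Add(-437, Mul(Mul(Add(Mul(-6, 4), 9), Add(-3, I)), -626)) = Add(-437, Mul(Mul(Add(-24, 9), Add(-3, I)), -626)) = Add(-437, Mul(Mul(-15, Add(-3, I)), -626)) = Add(-437, Mul(Add(45, Mul(-15, I)), -626)) = Add(-437, Add(-28170, Mul(9390, I))) = Add(-28607, Mul(9390, I))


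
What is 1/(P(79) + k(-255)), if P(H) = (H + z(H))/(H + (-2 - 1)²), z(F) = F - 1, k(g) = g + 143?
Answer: -88/9699 ≈ -0.0090731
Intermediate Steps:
k(g) = 143 + g
z(F) = -1 + F
P(H) = (-1 + 2*H)/(9 + H) (P(H) = (H + (-1 + H))/(H + (-2 - 1)²) = (-1 + 2*H)/(H + (-3)²) = (-1 + 2*H)/(H + 9) = (-1 + 2*H)/(9 + H))
1/(P(79) + k(-255)) = 1/((-1 + 2*79)/(9 + 79) + (143 - 255)) = 1/((-1 + 158)/88 - 112) = 1/((1/88)*157 - 112) = 1/(157/88 - 112) = 1/(-9699/88) = -88/9699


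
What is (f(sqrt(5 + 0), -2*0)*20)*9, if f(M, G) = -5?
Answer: -900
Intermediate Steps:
(f(sqrt(5 + 0), -2*0)*20)*9 = -5*20*9 = -100*9 = -900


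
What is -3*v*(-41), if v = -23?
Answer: -2829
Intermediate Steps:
-3*v*(-41) = -3*(-23)*(-41) = 69*(-41) = -2829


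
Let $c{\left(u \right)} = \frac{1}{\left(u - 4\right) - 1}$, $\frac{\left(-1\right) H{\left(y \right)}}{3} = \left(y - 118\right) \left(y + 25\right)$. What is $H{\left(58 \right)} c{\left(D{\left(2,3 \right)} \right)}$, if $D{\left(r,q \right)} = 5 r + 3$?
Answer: $\frac{3735}{2} \approx 1867.5$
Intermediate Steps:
$H{\left(y \right)} = - 3 \left(-118 + y\right) \left(25 + y\right)$ ($H{\left(y \right)} = - 3 \left(y - 118\right) \left(y + 25\right) = - 3 \left(-118 + y\right) \left(25 + y\right)$)
$D{\left(r,q \right)} = 3 + 5 r$
$c{\left(u \right)} = \frac{1}{-5 + u}$ ($c{\left(u \right)} = \frac{1}{\left(-4 + u\right) - 1} = \frac{1}{-5 + u}$)
$H{\left(58 \right)} c{\left(D{\left(2,3 \right)} \right)} = \frac{8850 - 3 \cdot 58^{2} + 279 \cdot 58}{-5 + \left(3 + 5 \cdot 2\right)} = \frac{8850 - 10092 + 16182}{-5 + \left(3 + 10\right)} = \frac{8850 - 10092 + 16182}{-5 + 13} = \frac{14940}{8} = 14940 \cdot \frac{1}{8} = \frac{3735}{2}$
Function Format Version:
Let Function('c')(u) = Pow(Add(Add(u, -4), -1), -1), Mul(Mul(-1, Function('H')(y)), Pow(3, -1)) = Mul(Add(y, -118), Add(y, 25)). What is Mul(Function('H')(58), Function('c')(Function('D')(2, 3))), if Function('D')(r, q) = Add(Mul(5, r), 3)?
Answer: Rational(3735, 2) ≈ 1867.5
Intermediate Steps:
Function('H')(y) = Mul(-3, Add(-118, y), Add(25, y)) (Function('H')(y) = Mul(-3, Mul(Add(y, -118), Add(y, 25))) = Mul(-3, Mul(Add(-118, y), Add(25, y))) = Mul(-3, Add(-118, y), Add(25, y)))
Function('D')(r, q) = Add(3, Mul(5, r))
Function('c')(u) = Pow(Add(-5, u), -1) (Function('c')(u) = Pow(Add(Add(-4, u), -1), -1) = Pow(Add(-5, u), -1))
Mul(Function('H')(58), Function('c')(Function('D')(2, 3))) = Mul(Add(8850, Mul(-3, Pow(58, 2)), Mul(279, 58)), Pow(Add(-5, Add(3, Mul(5, 2))), -1)) = Mul(Add(8850, Mul(-3, 3364), 16182), Pow(Add(-5, Add(3, 10)), -1)) = Mul(Add(8850, -10092, 16182), Pow(Add(-5, 13), -1)) = Mul(14940, Pow(8, -1)) = Mul(14940, Rational(1, 8)) = Rational(3735, 2)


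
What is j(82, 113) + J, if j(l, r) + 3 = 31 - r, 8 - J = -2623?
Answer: 2546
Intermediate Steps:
J = 2631 (J = 8 - 1*(-2623) = 8 + 2623 = 2631)
j(l, r) = 28 - r (j(l, r) = -3 + (31 - r) = 28 - r)
j(82, 113) + J = (28 - 1*113) + 2631 = (28 - 113) + 2631 = -85 + 2631 = 2546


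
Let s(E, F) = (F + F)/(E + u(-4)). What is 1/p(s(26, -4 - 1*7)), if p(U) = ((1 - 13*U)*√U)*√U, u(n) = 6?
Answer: -256/1749 ≈ -0.14637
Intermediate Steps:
s(E, F) = 2*F/(6 + E) (s(E, F) = (F + F)/(E + 6) = (2*F)/(6 + E) = 2*F/(6 + E))
p(U) = U*(1 - 13*U) (p(U) = (√U*(1 - 13*U))*√U = U*(1 - 13*U))
1/p(s(26, -4 - 1*7)) = 1/((2*(-4 - 1*7)/(6 + 26))*(1 - 26*(-4 - 1*7)/(6 + 26))) = 1/((2*(-4 - 7)/32)*(1 - 26*(-4 - 7)/32)) = 1/((2*(-11)*(1/32))*(1 - 26*(-11)/32)) = 1/(-11*(1 - 13*(-11/16))/16) = 1/(-11*(1 + 143/16)/16) = 1/(-11/16*159/16) = 1/(-1749/256) = -256/1749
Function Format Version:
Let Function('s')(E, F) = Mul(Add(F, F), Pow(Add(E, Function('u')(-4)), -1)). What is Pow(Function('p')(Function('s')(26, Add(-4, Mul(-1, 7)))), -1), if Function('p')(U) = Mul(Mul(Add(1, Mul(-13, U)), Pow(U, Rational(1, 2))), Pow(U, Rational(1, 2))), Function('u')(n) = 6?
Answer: Rational(-256, 1749) ≈ -0.14637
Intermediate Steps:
Function('s')(E, F) = Mul(2, F, Pow(Add(6, E), -1)) (Function('s')(E, F) = Mul(Add(F, F), Pow(Add(E, 6), -1)) = Mul(Mul(2, F), Pow(Add(6, E), -1)) = Mul(2, F, Pow(Add(6, E), -1)))
Function('p')(U) = Mul(U, Add(1, Mul(-13, U))) (Function('p')(U) = Mul(Mul(Pow(U, Rational(1, 2)), Add(1, Mul(-13, U))), Pow(U, Rational(1, 2))) = Mul(U, Add(1, Mul(-13, U))))
Pow(Function('p')(Function('s')(26, Add(-4, Mul(-1, 7)))), -1) = Pow(Mul(Mul(2, Add(-4, Mul(-1, 7)), Pow(Add(6, 26), -1)), Add(1, Mul(-13, Mul(2, Add(-4, Mul(-1, 7)), Pow(Add(6, 26), -1))))), -1) = Pow(Mul(Mul(2, Add(-4, -7), Pow(32, -1)), Add(1, Mul(-13, Mul(2, Add(-4, -7), Pow(32, -1))))), -1) = Pow(Mul(Mul(2, -11, Rational(1, 32)), Add(1, Mul(-13, Mul(2, -11, Rational(1, 32))))), -1) = Pow(Mul(Rational(-11, 16), Add(1, Mul(-13, Rational(-11, 16)))), -1) = Pow(Mul(Rational(-11, 16), Add(1, Rational(143, 16))), -1) = Pow(Mul(Rational(-11, 16), Rational(159, 16)), -1) = Pow(Rational(-1749, 256), -1) = Rational(-256, 1749)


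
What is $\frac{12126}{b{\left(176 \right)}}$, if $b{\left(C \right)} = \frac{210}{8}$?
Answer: $\frac{16168}{35} \approx 461.94$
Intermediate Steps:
$b{\left(C \right)} = \frac{105}{4}$ ($b{\left(C \right)} = 210 \cdot \frac{1}{8} = \frac{105}{4}$)
$\frac{12126}{b{\left(176 \right)}} = \frac{12126}{\frac{105}{4}} = 12126 \cdot \frac{4}{105} = \frac{16168}{35}$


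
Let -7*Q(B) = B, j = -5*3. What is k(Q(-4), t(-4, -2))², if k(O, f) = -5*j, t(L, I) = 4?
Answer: 5625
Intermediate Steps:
j = -15
Q(B) = -B/7
k(O, f) = 75 (k(O, f) = -5*(-15) = 75)
k(Q(-4), t(-4, -2))² = 75² = 5625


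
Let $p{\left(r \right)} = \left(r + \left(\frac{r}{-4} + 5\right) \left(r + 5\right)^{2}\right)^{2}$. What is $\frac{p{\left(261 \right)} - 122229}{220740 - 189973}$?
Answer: $\frac{18171361410715}{30767} \approx 5.9061 \cdot 10^{8}$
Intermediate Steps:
$p{\left(r \right)} = \left(r + \left(5 + r\right)^{2} \left(5 - \frac{r}{4}\right)\right)^{2}$ ($p{\left(r \right)} = \left(r + \left(r \left(- \frac{1}{4}\right) + 5\right) \left(5 + r\right)^{2}\right)^{2} = \left(r + \left(- \frac{r}{4} + 5\right) \left(5 + r\right)^{2}\right)^{2} = \left(r + \left(5 - \frac{r}{4}\right) \left(5 + r\right)^{2}\right)^{2} = \left(r + \left(5 + r\right)^{2} \left(5 - \frac{r}{4}\right)\right)^{2}$)
$\frac{p{\left(261 \right)} - 122229}{220740 - 189973} = \frac{\frac{\left(4 \cdot 261 + 20 \left(5 + 261\right)^{2} - 261 \left(5 + 261\right)^{2}\right)^{2}}{16} - 122229}{220740 - 189973} = \frac{\frac{\left(1044 + 20 \cdot 266^{2} - 261 \cdot 266^{2}\right)^{2}}{16} - 122229}{30767} = \left(\frac{\left(1044 + 20 \cdot 70756 - 261 \cdot 70756\right)^{2}}{16} - 122229\right) \frac{1}{30767} = \left(\frac{\left(1044 + 1415120 - 18467316\right)^{2}}{16} - 122229\right) \frac{1}{30767} = \left(\frac{\left(-17051152\right)^{2}}{16} - 122229\right) \frac{1}{30767} = \left(\frac{1}{16} \cdot 290741784527104 - 122229\right) \frac{1}{30767} = \left(18171361532944 - 122229\right) \frac{1}{30767} = 18171361410715 \cdot \frac{1}{30767} = \frac{18171361410715}{30767}$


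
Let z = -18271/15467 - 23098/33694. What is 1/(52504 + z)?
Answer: 260572549/13680614672776 ≈ 1.9047e-5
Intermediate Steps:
z = -486439920/260572549 (z = -18271*1/15467 - 23098*1/33694 = -18271/15467 - 11549/16847 = -486439920/260572549 ≈ -1.8668)
1/(52504 + z) = 1/(52504 - 486439920/260572549) = 1/(13680614672776/260572549) = 260572549/13680614672776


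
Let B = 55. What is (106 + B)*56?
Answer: 9016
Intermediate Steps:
(106 + B)*56 = (106 + 55)*56 = 161*56 = 9016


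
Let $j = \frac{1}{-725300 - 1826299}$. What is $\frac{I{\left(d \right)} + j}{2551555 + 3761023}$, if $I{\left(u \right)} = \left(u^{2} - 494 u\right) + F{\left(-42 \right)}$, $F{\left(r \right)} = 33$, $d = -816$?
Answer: $\frac{1363820734903}{8053583856111} \approx 0.16934$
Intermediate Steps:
$j = - \frac{1}{2551599}$ ($j = \frac{1}{-2551599} = - \frac{1}{2551599} \approx -3.9191 \cdot 10^{-7}$)
$I{\left(u \right)} = 33 + u^{2} - 494 u$ ($I{\left(u \right)} = \left(u^{2} - 494 u\right) + 33 = 33 + u^{2} - 494 u$)
$\frac{I{\left(d \right)} + j}{2551555 + 3761023} = \frac{\left(33 + \left(-816\right)^{2} - -403104\right) - \frac{1}{2551599}}{2551555 + 3761023} = \frac{\left(33 + 665856 + 403104\right) - \frac{1}{2551599}}{6312578} = \left(1068993 - \frac{1}{2551599}\right) \frac{1}{6312578} = \frac{2727641469806}{2551599} \cdot \frac{1}{6312578} = \frac{1363820734903}{8053583856111}$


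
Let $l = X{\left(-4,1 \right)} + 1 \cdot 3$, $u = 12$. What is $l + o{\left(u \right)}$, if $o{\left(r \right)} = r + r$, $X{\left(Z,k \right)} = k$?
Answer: $28$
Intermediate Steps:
$o{\left(r \right)} = 2 r$
$l = 4$ ($l = 1 + 1 \cdot 3 = 1 + 3 = 4$)
$l + o{\left(u \right)} = 4 + 2 \cdot 12 = 4 + 24 = 28$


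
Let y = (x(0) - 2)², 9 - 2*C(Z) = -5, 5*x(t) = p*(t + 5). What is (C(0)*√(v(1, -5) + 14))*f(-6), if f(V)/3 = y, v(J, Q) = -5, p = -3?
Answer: 1575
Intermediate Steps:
x(t) = -3 - 3*t/5 (x(t) = (-3*(t + 5))/5 = (-3*(5 + t))/5 = (-15 - 3*t)/5 = -3 - 3*t/5)
C(Z) = 7 (C(Z) = 9/2 - ½*(-5) = 9/2 + 5/2 = 7)
y = 25 (y = ((-3 - ⅗*0) - 2)² = ((-3 + 0) - 2)² = (-3 - 2)² = (-5)² = 25)
f(V) = 75 (f(V) = 3*25 = 75)
(C(0)*√(v(1, -5) + 14))*f(-6) = (7*√(-5 + 14))*75 = (7*√9)*75 = (7*3)*75 = 21*75 = 1575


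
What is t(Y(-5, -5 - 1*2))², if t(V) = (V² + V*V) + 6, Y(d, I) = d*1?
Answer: 3136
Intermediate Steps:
Y(d, I) = d
t(V) = 6 + 2*V² (t(V) = (V² + V²) + 6 = 2*V² + 6 = 6 + 2*V²)
t(Y(-5, -5 - 1*2))² = (6 + 2*(-5)²)² = (6 + 2*25)² = (6 + 50)² = 56² = 3136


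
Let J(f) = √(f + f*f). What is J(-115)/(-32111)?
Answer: -√13110/32111 ≈ -0.0035657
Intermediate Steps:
J(f) = √(f + f²)
J(-115)/(-32111) = √(-115*(1 - 115))/(-32111) = √(-115*(-114))*(-1/32111) = √13110*(-1/32111) = -√13110/32111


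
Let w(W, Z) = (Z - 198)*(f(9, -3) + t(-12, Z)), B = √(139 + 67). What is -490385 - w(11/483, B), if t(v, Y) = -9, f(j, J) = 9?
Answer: -490385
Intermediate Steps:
B = √206 ≈ 14.353
w(W, Z) = 0 (w(W, Z) = (Z - 198)*(9 - 9) = (-198 + Z)*0 = 0)
-490385 - w(11/483, B) = -490385 - 1*0 = -490385 + 0 = -490385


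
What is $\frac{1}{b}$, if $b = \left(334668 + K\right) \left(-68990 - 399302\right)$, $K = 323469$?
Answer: $- \frac{1}{308200292004} \approx -3.2446 \cdot 10^{-12}$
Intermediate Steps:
$b = -308200292004$ ($b = \left(334668 + 323469\right) \left(-68990 - 399302\right) = 658137 \left(-468292\right) = -308200292004$)
$\frac{1}{b} = \frac{1}{-308200292004} = - \frac{1}{308200292004}$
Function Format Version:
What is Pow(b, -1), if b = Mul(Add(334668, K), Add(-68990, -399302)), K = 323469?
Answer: Rational(-1, 308200292004) ≈ -3.2446e-12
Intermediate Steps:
b = -308200292004 (b = Mul(Add(334668, 323469), Add(-68990, -399302)) = Mul(658137, -468292) = -308200292004)
Pow(b, -1) = Pow(-308200292004, -1) = Rational(-1, 308200292004)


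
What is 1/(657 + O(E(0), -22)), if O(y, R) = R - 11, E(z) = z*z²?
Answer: 1/624 ≈ 0.0016026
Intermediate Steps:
E(z) = z³
O(y, R) = -11 + R
1/(657 + O(E(0), -22)) = 1/(657 + (-11 - 22)) = 1/(657 - 33) = 1/624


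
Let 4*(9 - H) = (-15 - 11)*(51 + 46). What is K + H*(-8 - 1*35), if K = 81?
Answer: -54835/2 ≈ -27418.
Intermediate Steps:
H = 1279/2 (H = 9 - (-15 - 11)*(51 + 46)/4 = 9 - (-13)*97/2 = 9 - ¼*(-2522) = 9 + 1261/2 = 1279/2 ≈ 639.50)
K + H*(-8 - 1*35) = 81 + 1279*(-8 - 1*35)/2 = 81 + 1279*(-8 - 35)/2 = 81 + (1279/2)*(-43) = 81 - 54997/2 = -54835/2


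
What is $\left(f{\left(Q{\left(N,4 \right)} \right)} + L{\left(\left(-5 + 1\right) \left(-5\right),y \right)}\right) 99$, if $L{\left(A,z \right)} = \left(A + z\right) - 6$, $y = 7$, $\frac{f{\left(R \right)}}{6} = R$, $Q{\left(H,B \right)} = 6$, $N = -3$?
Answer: $5643$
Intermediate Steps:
$f{\left(R \right)} = 6 R$
$L{\left(A,z \right)} = -6 + A + z$
$\left(f{\left(Q{\left(N,4 \right)} \right)} + L{\left(\left(-5 + 1\right) \left(-5\right),y \right)}\right) 99 = \left(6 \cdot 6 + \left(-6 + \left(-5 + 1\right) \left(-5\right) + 7\right)\right) 99 = \left(36 - -21\right) 99 = \left(36 + \left(-6 + 20 + 7\right)\right) 99 = \left(36 + 21\right) 99 = 57 \cdot 99 = 5643$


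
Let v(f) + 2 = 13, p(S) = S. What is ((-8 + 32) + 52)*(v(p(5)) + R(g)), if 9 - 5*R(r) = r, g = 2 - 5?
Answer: 5092/5 ≈ 1018.4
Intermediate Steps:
v(f) = 11 (v(f) = -2 + 13 = 11)
g = -3
R(r) = 9/5 - r/5
((-8 + 32) + 52)*(v(p(5)) + R(g)) = ((-8 + 32) + 52)*(11 + (9/5 - ⅕*(-3))) = (24 + 52)*(11 + (9/5 + ⅗)) = 76*(11 + 12/5) = 76*(67/5) = 5092/5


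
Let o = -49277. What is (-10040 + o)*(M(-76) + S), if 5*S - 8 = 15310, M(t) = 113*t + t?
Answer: 1660994634/5 ≈ 3.3220e+8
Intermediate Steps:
M(t) = 114*t
S = 15318/5 (S = 8/5 + (⅕)*15310 = 8/5 + 3062 = 15318/5 ≈ 3063.6)
(-10040 + o)*(M(-76) + S) = (-10040 - 49277)*(114*(-76) + 15318/5) = -59317*(-8664 + 15318/5) = -59317*(-28002/5) = 1660994634/5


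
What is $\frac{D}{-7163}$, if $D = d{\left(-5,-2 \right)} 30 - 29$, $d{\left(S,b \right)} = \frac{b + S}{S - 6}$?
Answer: $\frac{109}{78793} \approx 0.0013834$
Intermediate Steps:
$d{\left(S,b \right)} = \frac{S + b}{-6 + S}$
$D = - \frac{109}{11}$ ($D = \frac{-5 - 2}{-6 - 5} \cdot 30 - 29 = \frac{1}{-11} \left(-7\right) 30 - 29 = \left(- \frac{1}{11}\right) \left(-7\right) 30 - 29 = \frac{7}{11} \cdot 30 - 29 = \frac{210}{11} - 29 = - \frac{109}{11} \approx -9.9091$)
$\frac{D}{-7163} = - \frac{109}{11 \left(-7163\right)} = \left(- \frac{109}{11}\right) \left(- \frac{1}{7163}\right) = \frac{109}{78793}$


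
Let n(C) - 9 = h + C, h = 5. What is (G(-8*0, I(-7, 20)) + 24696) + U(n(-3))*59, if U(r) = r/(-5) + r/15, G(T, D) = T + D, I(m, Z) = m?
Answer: 369037/15 ≈ 24602.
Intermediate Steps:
n(C) = 14 + C (n(C) = 9 + (5 + C) = 14 + C)
G(T, D) = D + T
U(r) = -2*r/15 (U(r) = r*(-1/5) + r*(1/15) = -r/5 + r/15 = -2*r/15)
(G(-8*0, I(-7, 20)) + 24696) + U(n(-3))*59 = ((-7 - 8*0) + 24696) - 2*(14 - 3)/15*59 = ((-7 + 0) + 24696) - 2/15*11*59 = (-7 + 24696) - 22/15*59 = 24689 - 1298/15 = 369037/15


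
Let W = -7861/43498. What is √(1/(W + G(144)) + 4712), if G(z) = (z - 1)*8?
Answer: √238046984741161590/7107693 ≈ 68.644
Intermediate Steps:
W = -1123/6214 (W = -7861*1/43498 = -1123/6214 ≈ -0.18072)
G(z) = -8 + 8*z (G(z) = (-1 + z)*8 = -8 + 8*z)
√(1/(W + G(144)) + 4712) = √(1/(-1123/6214 + (-8 + 8*144)) + 4712) = √(1/(-1123/6214 + (-8 + 1152)) + 4712) = √(1/(-1123/6214 + 1144) + 4712) = √(1/(7107693/6214) + 4712) = √(6214/7107693 + 4712) = √(33491455630/7107693) = √238046984741161590/7107693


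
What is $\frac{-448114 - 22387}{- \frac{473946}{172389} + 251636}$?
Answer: $- \frac{27036398963}{14459601486} \approx -1.8698$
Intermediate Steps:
$\frac{-448114 - 22387}{- \frac{473946}{172389} + 251636} = - \frac{470501}{\left(-473946\right) \frac{1}{172389} + 251636} = - \frac{470501}{- \frac{157982}{57463} + 251636} = - \frac{470501}{\frac{14459601486}{57463}} = \left(-470501\right) \frac{57463}{14459601486} = - \frac{27036398963}{14459601486}$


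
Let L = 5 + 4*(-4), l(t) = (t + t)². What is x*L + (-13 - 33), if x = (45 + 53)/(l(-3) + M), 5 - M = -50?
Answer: -752/13 ≈ -57.846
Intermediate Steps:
M = 55 (M = 5 - 1*(-50) = 5 + 50 = 55)
l(t) = 4*t² (l(t) = (2*t)² = 4*t²)
L = -11 (L = 5 - 16 = -11)
x = 14/13 (x = (45 + 53)/(4*(-3)² + 55) = 98/(4*9 + 55) = 98/(36 + 55) = 98/91 = 98*(1/91) = 14/13 ≈ 1.0769)
x*L + (-13 - 33) = (14/13)*(-11) + (-13 - 33) = -154/13 - 46 = -752/13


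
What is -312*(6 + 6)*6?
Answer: -22464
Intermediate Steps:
-312*(6 + 6)*6 = -312*12*6 = -104*36*6 = -3744*6 = -22464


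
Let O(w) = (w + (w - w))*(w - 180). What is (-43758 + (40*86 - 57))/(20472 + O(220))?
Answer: -40375/29272 ≈ -1.3793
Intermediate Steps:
O(w) = w*(-180 + w) (O(w) = (w + 0)*(-180 + w) = w*(-180 + w))
(-43758 + (40*86 - 57))/(20472 + O(220)) = (-43758 + (40*86 - 57))/(20472 + 220*(-180 + 220)) = (-43758 + (3440 - 57))/(20472 + 220*40) = (-43758 + 3383)/(20472 + 8800) = -40375/29272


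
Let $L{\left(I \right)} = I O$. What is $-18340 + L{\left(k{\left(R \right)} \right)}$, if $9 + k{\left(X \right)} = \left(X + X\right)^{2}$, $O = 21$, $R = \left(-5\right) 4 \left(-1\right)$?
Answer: $15071$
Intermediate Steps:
$R = 20$ ($R = \left(-20\right) \left(-1\right) = 20$)
$k{\left(X \right)} = -9 + 4 X^{2}$ ($k{\left(X \right)} = -9 + \left(X + X\right)^{2} = -9 + \left(2 X\right)^{2} = -9 + 4 X^{2}$)
$L{\left(I \right)} = 21 I$ ($L{\left(I \right)} = I 21 = 21 I$)
$-18340 + L{\left(k{\left(R \right)} \right)} = -18340 + 21 \left(-9 + 4 \cdot 20^{2}\right) = -18340 + 21 \left(-9 + 4 \cdot 400\right) = -18340 + 21 \left(-9 + 1600\right) = -18340 + 21 \cdot 1591 = -18340 + 33411 = 15071$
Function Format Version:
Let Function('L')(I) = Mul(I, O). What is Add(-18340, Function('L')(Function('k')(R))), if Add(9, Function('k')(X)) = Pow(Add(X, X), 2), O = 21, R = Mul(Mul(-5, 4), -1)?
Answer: 15071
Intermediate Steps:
R = 20 (R = Mul(-20, -1) = 20)
Function('k')(X) = Add(-9, Mul(4, Pow(X, 2))) (Function('k')(X) = Add(-9, Pow(Add(X, X), 2)) = Add(-9, Pow(Mul(2, X), 2)) = Add(-9, Mul(4, Pow(X, 2))))
Function('L')(I) = Mul(21, I) (Function('L')(I) = Mul(I, 21) = Mul(21, I))
Add(-18340, Function('L')(Function('k')(R))) = Add(-18340, Mul(21, Add(-9, Mul(4, Pow(20, 2))))) = Add(-18340, Mul(21, Add(-9, Mul(4, 400)))) = Add(-18340, Mul(21, Add(-9, 1600))) = Add(-18340, Mul(21, 1591)) = Add(-18340, 33411) = 15071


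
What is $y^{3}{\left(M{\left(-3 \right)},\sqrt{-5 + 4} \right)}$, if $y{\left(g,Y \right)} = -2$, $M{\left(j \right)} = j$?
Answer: $-8$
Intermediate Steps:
$y^{3}{\left(M{\left(-3 \right)},\sqrt{-5 + 4} \right)} = \left(-2\right)^{3} = -8$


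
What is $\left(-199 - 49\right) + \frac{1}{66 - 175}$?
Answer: $- \frac{27033}{109} \approx -248.01$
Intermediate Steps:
$\left(-199 - 49\right) + \frac{1}{66 - 175} = -248 + \frac{1}{-109} = -248 - \frac{1}{109} = - \frac{27033}{109}$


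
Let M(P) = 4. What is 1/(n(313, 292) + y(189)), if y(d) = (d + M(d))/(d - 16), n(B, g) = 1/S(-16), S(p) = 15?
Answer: 2595/3068 ≈ 0.84583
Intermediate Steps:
n(B, g) = 1/15
y(d) = (4 + d)/(-16 + d) (y(d) = (d + 4)/(d - 16) = (4 + d)/(-16 + d))
1/(n(313, 292) + y(189)) = 1/(1/15 + (4 + 189)/(-16 + 189)) = 1/(1/15 + 193/173) = 1/(3068/2595) = 2595/3068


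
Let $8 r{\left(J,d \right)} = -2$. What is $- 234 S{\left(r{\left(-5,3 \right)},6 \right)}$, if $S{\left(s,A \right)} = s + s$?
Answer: $117$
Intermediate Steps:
$r{\left(J,d \right)} = - \frac{1}{4}$ ($r{\left(J,d \right)} = \frac{1}{8} \left(-2\right) = - \frac{1}{4}$)
$S{\left(s,A \right)} = 2 s$
$- 234 S{\left(r{\left(-5,3 \right)},6 \right)} = - 234 \cdot 2 \left(- \frac{1}{4}\right) = \left(-234\right) \left(- \frac{1}{2}\right) = 117$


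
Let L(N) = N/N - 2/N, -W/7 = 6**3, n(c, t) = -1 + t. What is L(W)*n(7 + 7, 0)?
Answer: -757/756 ≈ -1.0013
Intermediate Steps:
W = -1512 (W = -7*6**3 = -7*216 = -1512)
L(N) = 1 - 2/N
L(W)*n(7 + 7, 0) = ((-2 - 1512)/(-1512))*(-1 + 0) = -1/1512*(-1514)*(-1) = (757/756)*(-1) = -757/756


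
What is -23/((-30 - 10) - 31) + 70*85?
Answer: 422473/71 ≈ 5950.3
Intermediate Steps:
-23/((-30 - 10) - 31) + 70*85 = -23/(-40 - 31) + 5950 = -23/(-71) + 5950 = -23*(-1/71) + 5950 = 23/71 + 5950 = 422473/71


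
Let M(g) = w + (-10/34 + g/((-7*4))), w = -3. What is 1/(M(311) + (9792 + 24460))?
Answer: 476/16297097 ≈ 2.9208e-5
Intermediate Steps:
M(g) = -56/17 - g/28 (M(g) = -3 + (-10/34 + g/((-7*4))) = -3 + (-10*1/34 + g/(-28)) = -3 + (-5/17 + g*(-1/28)) = -3 + (-5/17 - g/28) = -56/17 - g/28)
1/(M(311) + (9792 + 24460)) = 1/((-56/17 - 1/28*311) + (9792 + 24460)) = 1/((-56/17 - 311/28) + 34252) = 1/(-6855/476 + 34252) = 1/(16297097/476) = 476/16297097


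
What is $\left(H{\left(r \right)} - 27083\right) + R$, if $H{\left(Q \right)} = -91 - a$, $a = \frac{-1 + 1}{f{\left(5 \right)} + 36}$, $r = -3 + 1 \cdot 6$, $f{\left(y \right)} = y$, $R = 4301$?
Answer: $-22873$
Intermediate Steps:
$r = 3$ ($r = -3 + 6 = 3$)
$a = 0$ ($a = \frac{-1 + 1}{5 + 36} = \frac{0}{41} = 0 \cdot \frac{1}{41} = 0$)
$H{\left(Q \right)} = -91$ ($H{\left(Q \right)} = -91 - 0 = -91 + 0 = -91$)
$\left(H{\left(r \right)} - 27083\right) + R = \left(-91 - 27083\right) + 4301 = -27174 + 4301 = -22873$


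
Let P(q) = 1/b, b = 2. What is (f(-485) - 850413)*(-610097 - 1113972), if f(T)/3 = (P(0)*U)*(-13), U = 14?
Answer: 1466641361334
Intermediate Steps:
P(q) = ½ (P(q) = 1/2 = ½)
f(T) = -273 (f(T) = 3*(((½)*14)*(-13)) = 3*(7*(-13)) = 3*(-91) = -273)
(f(-485) - 850413)*(-610097 - 1113972) = (-273 - 850413)*(-610097 - 1113972) = -850686*(-1724069) = 1466641361334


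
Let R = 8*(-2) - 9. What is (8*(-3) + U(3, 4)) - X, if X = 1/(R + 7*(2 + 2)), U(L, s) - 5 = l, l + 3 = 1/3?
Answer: -22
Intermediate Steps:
l = -8/3 (l = -3 + 1/3 = -3 + ⅓ = -8/3 ≈ -2.6667)
R = -25 (R = -16 - 9 = -25)
U(L, s) = 7/3 (U(L, s) = 5 - 8/3 = 7/3)
X = ⅓ (X = 1/(-25 + 7*(2 + 2)) = 1/(-25 + 7*4) = 1/(-25 + 28) = 1/3 = ⅓ ≈ 0.33333)
(8*(-3) + U(3, 4)) - X = (8*(-3) + 7/3) - 1*⅓ = (-24 + 7/3) - ⅓ = -65/3 - ⅓ = -22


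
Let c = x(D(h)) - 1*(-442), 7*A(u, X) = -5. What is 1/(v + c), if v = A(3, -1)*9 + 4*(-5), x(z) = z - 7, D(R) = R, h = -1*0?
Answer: 7/2860 ≈ 0.0024476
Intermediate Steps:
A(u, X) = -5/7 (A(u, X) = (1/7)*(-5) = -5/7)
h = 0
x(z) = -7 + z
v = -185/7 (v = -5/7*9 + 4*(-5) = -45/7 - 20 = -185/7 ≈ -26.429)
c = 435 (c = (-7 + 0) - 1*(-442) = -7 + 442 = 435)
1/(v + c) = 1/(-185/7 + 435) = 1/(2860/7) = 7/2860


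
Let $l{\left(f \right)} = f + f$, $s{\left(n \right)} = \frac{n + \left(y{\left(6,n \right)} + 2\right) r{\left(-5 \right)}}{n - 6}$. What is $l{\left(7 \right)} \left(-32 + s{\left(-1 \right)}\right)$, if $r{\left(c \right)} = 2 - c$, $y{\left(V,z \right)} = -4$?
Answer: $-418$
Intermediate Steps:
$s{\left(n \right)} = \frac{-14 + n}{-6 + n}$ ($s{\left(n \right)} = \frac{n + \left(-4 + 2\right) \left(2 - -5\right)}{n - 6} = \frac{n - 2 \left(2 + 5\right)}{-6 + n} = \frac{n - 14}{-6 + n} = \frac{-14 + n}{-6 + n}$)
$l{\left(f \right)} = 2 f$
$l{\left(7 \right)} \left(-32 + s{\left(-1 \right)}\right) = 2 \cdot 7 \left(-32 + \frac{-14 - 1}{-6 - 1}\right) = 14 \left(-32 + \frac{1}{-7} \left(-15\right)\right) = 14 \left(-32 - - \frac{15}{7}\right) = 14 \left(-32 + \frac{15}{7}\right) = 14 \left(- \frac{209}{7}\right) = -418$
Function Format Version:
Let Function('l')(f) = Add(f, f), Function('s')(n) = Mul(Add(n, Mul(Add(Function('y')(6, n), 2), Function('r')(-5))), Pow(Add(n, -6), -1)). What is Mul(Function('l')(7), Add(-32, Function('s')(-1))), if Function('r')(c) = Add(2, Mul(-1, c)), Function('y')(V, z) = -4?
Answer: -418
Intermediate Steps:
Function('s')(n) = Mul(Pow(Add(-6, n), -1), Add(-14, n)) (Function('s')(n) = Mul(Add(n, Mul(Add(-4, 2), Add(2, Mul(-1, -5)))), Pow(Add(n, -6), -1)) = Mul(Add(n, Mul(-2, Add(2, 5))), Pow(Add(-6, n), -1)) = Mul(Add(n, Mul(-2, 7)), Pow(Add(-6, n), -1)) = Mul(Add(n, -14), Pow(Add(-6, n), -1)) = Mul(Add(-14, n), Pow(Add(-6, n), -1)) = Mul(Pow(Add(-6, n), -1), Add(-14, n)))
Function('l')(f) = Mul(2, f)
Mul(Function('l')(7), Add(-32, Function('s')(-1))) = Mul(Mul(2, 7), Add(-32, Mul(Pow(Add(-6, -1), -1), Add(-14, -1)))) = Mul(14, Add(-32, Mul(Pow(-7, -1), -15))) = Mul(14, Add(-32, Mul(Rational(-1, 7), -15))) = Mul(14, Add(-32, Rational(15, 7))) = Mul(14, Rational(-209, 7)) = -418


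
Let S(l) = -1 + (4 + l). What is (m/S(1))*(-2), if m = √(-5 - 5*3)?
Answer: -I*√5 ≈ -2.2361*I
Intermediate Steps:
S(l) = 3 + l
m = 2*I*√5 (m = √(-5 - 15) = √(-20) = 2*I*√5 ≈ 4.4721*I)
(m/S(1))*(-2) = ((2*I*√5)/(3 + 1))*(-2) = ((2*I*√5)/4)*(-2) = (I*√5/2)*(-2) = -I*√5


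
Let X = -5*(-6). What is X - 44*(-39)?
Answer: 1746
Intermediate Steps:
X = 30
X - 44*(-39) = 30 - 44*(-39) = 30 + 1716 = 1746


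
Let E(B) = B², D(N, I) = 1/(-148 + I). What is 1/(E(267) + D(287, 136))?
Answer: 12/855467 ≈ 1.4027e-5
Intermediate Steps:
1/(E(267) + D(287, 136)) = 1/(267² + 1/(-148 + 136)) = 1/(71289 + 1/(-12)) = 1/(71289 - 1/12) = 1/(855467/12) = 12/855467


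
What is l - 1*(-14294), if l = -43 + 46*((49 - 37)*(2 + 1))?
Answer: 15907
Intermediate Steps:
l = 1613 (l = -43 + 46*(12*3) = -43 + 46*36 = -43 + 1656 = 1613)
l - 1*(-14294) = 1613 - 1*(-14294) = 1613 + 14294 = 15907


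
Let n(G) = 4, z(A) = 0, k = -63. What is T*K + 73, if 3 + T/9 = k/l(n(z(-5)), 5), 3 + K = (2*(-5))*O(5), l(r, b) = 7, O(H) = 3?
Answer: 3637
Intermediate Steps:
K = -33 (K = -3 + (2*(-5))*3 = -3 - 10*3 = -3 - 30 = -33)
T = -108 (T = -27 + 9*(-63/7) = -27 + 9*(-63*⅐) = -27 + 9*(-9) = -27 - 81 = -108)
T*K + 73 = -108*(-33) + 73 = 3564 + 73 = 3637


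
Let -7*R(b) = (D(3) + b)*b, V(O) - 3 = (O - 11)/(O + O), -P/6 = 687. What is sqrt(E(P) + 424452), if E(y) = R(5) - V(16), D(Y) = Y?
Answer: sqrt(1331053654)/56 ≈ 651.49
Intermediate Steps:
P = -4122 (P = -6*687 = -4122)
V(O) = 3 + (-11 + O)/(2*O) (V(O) = 3 + (O - 11)/(O + O) = 3 + (-11 + O)/((2*O)) = 3 + (-11 + O)*(1/(2*O)) = 3 + (-11 + O)/(2*O))
R(b) = -b*(3 + b)/7 (R(b) = -(3 + b)*b/7 = -b*(3 + b)/7)
E(y) = -1987/224 (E(y) = -1/7*5*(3 + 5) - (-11 + 7*16)/(2*16) = -1/7*5*8 - (-11 + 112)/(2*16) = -40/7 - 101/(2*16) = -40/7 - 1*101/32 = -40/7 - 101/32 = -1987/224)
sqrt(E(P) + 424452) = sqrt(-1987/224 + 424452) = sqrt(95075261/224) = sqrt(1331053654)/56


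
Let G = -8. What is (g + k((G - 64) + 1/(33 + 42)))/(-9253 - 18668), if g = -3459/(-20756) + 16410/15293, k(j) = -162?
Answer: 74932129/13014281828 ≈ 0.0057577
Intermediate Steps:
g = 393504447/317421508 (g = -3459*(-1/20756) + 16410*(1/15293) = 3459/20756 + 16410/15293 = 393504447/317421508 ≈ 1.2397)
(g + k((G - 64) + 1/(33 + 42)))/(-9253 - 18668) = (393504447/317421508 - 162)/(-9253 - 18668) = -51028779849/317421508/(-27921) = -51028779849/317421508*(-1/27921) = 74932129/13014281828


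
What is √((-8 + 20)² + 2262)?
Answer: √2406 ≈ 49.051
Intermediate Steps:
√((-8 + 20)² + 2262) = √(12² + 2262) = √(144 + 2262) = √2406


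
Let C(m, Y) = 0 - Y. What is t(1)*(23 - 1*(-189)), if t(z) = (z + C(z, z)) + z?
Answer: 212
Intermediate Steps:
C(m, Y) = -Y
t(z) = z (t(z) = (z - z) + z = 0 + z = z)
t(1)*(23 - 1*(-189)) = 1*(23 - 1*(-189)) = 1*(23 + 189) = 1*212 = 212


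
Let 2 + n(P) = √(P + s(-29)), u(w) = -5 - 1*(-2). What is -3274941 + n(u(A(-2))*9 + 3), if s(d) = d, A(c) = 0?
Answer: -3274943 + I*√53 ≈ -3.2749e+6 + 7.2801*I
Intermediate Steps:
u(w) = -3 (u(w) = -5 + 2 = -3)
n(P) = -2 + √(-29 + P) (n(P) = -2 + √(P - 29) = -2 + √(-29 + P))
-3274941 + n(u(A(-2))*9 + 3) = -3274941 + (-2 + √(-29 + (-3*9 + 3))) = -3274941 + (-2 + √(-29 + (-27 + 3))) = -3274941 + (-2 + √(-29 - 24)) = -3274941 + (-2 + √(-53)) = -3274941 + (-2 + I*√53) = -3274943 + I*√53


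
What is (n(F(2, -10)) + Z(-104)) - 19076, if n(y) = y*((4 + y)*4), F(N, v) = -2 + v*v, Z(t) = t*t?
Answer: 31724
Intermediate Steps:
Z(t) = t²
F(N, v) = -2 + v²
n(y) = y*(16 + 4*y)
(n(F(2, -10)) + Z(-104)) - 19076 = (4*(-2 + (-10)²)*(4 + (-2 + (-10)²)) + (-104)²) - 19076 = (4*(-2 + 100)*(4 + (-2 + 100)) + 10816) - 19076 = (4*98*(4 + 98) + 10816) - 19076 = (4*98*102 + 10816) - 19076 = (39984 + 10816) - 19076 = 50800 - 19076 = 31724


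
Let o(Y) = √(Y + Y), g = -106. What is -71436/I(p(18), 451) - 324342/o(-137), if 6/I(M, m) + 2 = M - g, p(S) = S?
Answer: -1452532 + 162171*I*√274/137 ≈ -1.4525e+6 + 19594.0*I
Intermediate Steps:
o(Y) = √2*√Y (o(Y) = √(2*Y) = √2*√Y)
I(M, m) = 6/(104 + M) (I(M, m) = 6/(-2 + (M - 1*(-106))) = 6/(-2 + (M + 106)) = 6/(-2 + (106 + M)) = 6/(104 + M))
-71436/I(p(18), 451) - 324342/o(-137) = -71436/(6/(104 + 18)) - 324342*(-I*√274/274) = -71436/(6/122) - 324342*(-I*√274/274) = -71436/(6*(1/122)) - 324342*(-I*√274/274) = -71436/3/61 - (-162171)*I*√274/137 = -71436*61/3 + 162171*I*√274/137 = -1452532 + 162171*I*√274/137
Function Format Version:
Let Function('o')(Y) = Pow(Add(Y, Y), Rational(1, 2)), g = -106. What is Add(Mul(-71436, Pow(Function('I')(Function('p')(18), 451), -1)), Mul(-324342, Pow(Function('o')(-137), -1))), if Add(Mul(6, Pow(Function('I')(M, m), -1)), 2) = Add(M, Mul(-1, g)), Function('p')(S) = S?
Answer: Add(-1452532, Mul(Rational(162171, 137), I, Pow(274, Rational(1, 2)))) ≈ Add(-1.4525e+6, Mul(19594., I))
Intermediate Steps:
Function('o')(Y) = Mul(Pow(2, Rational(1, 2)), Pow(Y, Rational(1, 2))) (Function('o')(Y) = Pow(Mul(2, Y), Rational(1, 2)) = Mul(Pow(2, Rational(1, 2)), Pow(Y, Rational(1, 2))))
Function('I')(M, m) = Mul(6, Pow(Add(104, M), -1)) (Function('I')(M, m) = Mul(6, Pow(Add(-2, Add(M, Mul(-1, -106))), -1)) = Mul(6, Pow(Add(-2, Add(M, 106)), -1)) = Mul(6, Pow(Add(-2, Add(106, M)), -1)) = Mul(6, Pow(Add(104, M), -1)))
Add(Mul(-71436, Pow(Function('I')(Function('p')(18), 451), -1)), Mul(-324342, Pow(Function('o')(-137), -1))) = Add(Mul(-71436, Pow(Mul(6, Pow(Add(104, 18), -1)), -1)), Mul(-324342, Pow(Mul(Pow(2, Rational(1, 2)), Pow(-137, Rational(1, 2))), -1))) = Add(Mul(-71436, Pow(Mul(6, Pow(122, -1)), -1)), Mul(-324342, Pow(Mul(Pow(2, Rational(1, 2)), Mul(I, Pow(137, Rational(1, 2)))), -1))) = Add(Mul(-71436, Pow(Mul(6, Rational(1, 122)), -1)), Mul(-324342, Pow(Mul(I, Pow(274, Rational(1, 2))), -1))) = Add(Mul(-71436, Pow(Rational(3, 61), -1)), Mul(-324342, Mul(Rational(-1, 274), I, Pow(274, Rational(1, 2))))) = Add(Mul(-71436, Rational(61, 3)), Mul(Rational(162171, 137), I, Pow(274, Rational(1, 2)))) = Add(-1452532, Mul(Rational(162171, 137), I, Pow(274, Rational(1, 2))))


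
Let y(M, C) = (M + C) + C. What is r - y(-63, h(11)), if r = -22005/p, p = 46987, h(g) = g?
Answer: 1904462/46987 ≈ 40.532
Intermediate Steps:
r = -22005/46987 ≈ -0.46832
y(M, C) = M + 2*C (y(M, C) = (C + M) + C = M + 2*C)
r - y(-63, h(11)) = -22005/46987 - (-63 + 2*11) = -22005/46987 - (-63 + 22) = -22005/46987 - 1*(-41) = -22005/46987 + 41 = 1904462/46987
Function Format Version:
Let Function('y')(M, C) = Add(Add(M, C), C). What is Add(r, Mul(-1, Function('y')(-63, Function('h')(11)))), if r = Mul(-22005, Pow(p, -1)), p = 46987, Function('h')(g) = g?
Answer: Rational(1904462, 46987) ≈ 40.532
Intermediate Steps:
r = Rational(-22005, 46987) (r = Mul(-22005, Pow(46987, -1)) = Mul(-22005, Rational(1, 46987)) = Rational(-22005, 46987) ≈ -0.46832)
Function('y')(M, C) = Add(M, Mul(2, C)) (Function('y')(M, C) = Add(Add(C, M), C) = Add(M, Mul(2, C)))
Add(r, Mul(-1, Function('y')(-63, Function('h')(11)))) = Add(Rational(-22005, 46987), Mul(-1, Add(-63, Mul(2, 11)))) = Add(Rational(-22005, 46987), Mul(-1, Add(-63, 22))) = Add(Rational(-22005, 46987), Mul(-1, -41)) = Add(Rational(-22005, 46987), 41) = Rational(1904462, 46987)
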